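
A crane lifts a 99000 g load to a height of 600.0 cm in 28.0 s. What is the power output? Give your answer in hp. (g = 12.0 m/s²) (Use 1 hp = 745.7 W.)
Convert to SI: m = 99.0 kg, h = 6.0 m, t = 28.0 s
P = mgh/t = (99.0)(12.0)(6.0)/28.0 = 254.571 W = 0.3414 hp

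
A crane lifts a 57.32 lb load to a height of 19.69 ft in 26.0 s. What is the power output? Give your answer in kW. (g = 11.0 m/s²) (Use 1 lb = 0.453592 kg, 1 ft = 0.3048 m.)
Convert to SI: m = 25.9999 kg, h = 6.00151 m, t = 26.0 s
P = mgh/t = (25.9999)(11.0)(6.00151)/26.0 = 66.0164 W = 0.06602 kW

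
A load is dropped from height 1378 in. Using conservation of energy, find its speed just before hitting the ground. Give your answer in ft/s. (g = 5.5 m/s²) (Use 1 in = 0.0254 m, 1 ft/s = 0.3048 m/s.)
Convert to SI: h = 35.0012 m
mgh = ½mv² ⇒ v = √(2gh) = √(2·5.5·35.0012) = 19.6218 m/s = 64.38 ft/s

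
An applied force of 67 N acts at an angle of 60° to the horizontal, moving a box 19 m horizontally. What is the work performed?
W = F·d·cosθ = (67)(19)cos(60°) = 636.5 J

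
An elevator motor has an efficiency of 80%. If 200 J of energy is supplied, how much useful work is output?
W_out = η·W_in = 0.8·200 = 160.0 J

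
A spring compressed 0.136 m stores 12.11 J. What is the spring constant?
k = 2·PE/x² = 2·12.11/(0.136)² = 1309 N/m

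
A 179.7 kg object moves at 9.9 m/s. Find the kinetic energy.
KE = ½mv² = ½(179.7)(9.9)² = 8806 J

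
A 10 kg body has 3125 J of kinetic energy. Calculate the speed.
v = √(2·KE/m) = √(2·3125/10) = 25.0 m/s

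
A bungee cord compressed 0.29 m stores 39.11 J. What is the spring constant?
k = 2·PE/x² = 2·39.11/(0.29)² = 930.1 N/m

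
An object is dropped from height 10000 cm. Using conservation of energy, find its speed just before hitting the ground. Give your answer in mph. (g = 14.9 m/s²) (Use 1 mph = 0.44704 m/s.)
Convert to SI: h = 100.0 m
mgh = ½mv² ⇒ v = √(2gh) = √(2·14.9·100.0) = 54.5894 m/s = 122.1 mph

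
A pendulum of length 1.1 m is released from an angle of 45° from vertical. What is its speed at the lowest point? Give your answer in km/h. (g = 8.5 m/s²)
h = L(1 − cosθ) = 1.1(1 − cos45°) = 0.322183 m
v = √(2gh) = √(2·8.5·0.322183) = 2.34032 m/s = 8.425 km/h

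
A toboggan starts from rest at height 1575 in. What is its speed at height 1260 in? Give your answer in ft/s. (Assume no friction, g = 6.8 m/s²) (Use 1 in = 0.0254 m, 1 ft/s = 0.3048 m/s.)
Convert to SI: h₁−h₂ = 8.001 m
mgh₁ = mgh₂ + ½mv² ⇒ v = √(2g(h₁−h₂)) = √(2·6.8·8.001) = 10.4314 m/s = 34.22 ft/s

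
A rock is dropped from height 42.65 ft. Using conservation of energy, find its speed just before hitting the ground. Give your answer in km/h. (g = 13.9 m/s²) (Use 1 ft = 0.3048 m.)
Convert to SI: h = 12.9997 m
mgh = ½mv² ⇒ v = √(2gh) = √(2·13.9·12.9997) = 19.0103 m/s = 68.44 km/h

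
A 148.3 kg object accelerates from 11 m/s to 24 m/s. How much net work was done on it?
W = ΔKE = ½m(v₂² − v₁²) = ½(148.3)(24² − 11²) = 33738.25 J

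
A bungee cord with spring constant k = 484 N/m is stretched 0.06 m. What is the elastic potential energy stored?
PE = ½kx² = ½(484)(0.06)² = 0.8712 J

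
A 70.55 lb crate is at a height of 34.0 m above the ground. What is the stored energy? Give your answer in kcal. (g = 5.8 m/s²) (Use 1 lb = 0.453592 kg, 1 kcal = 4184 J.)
Convert to SI: m = 32.0009 kg, h = 34.0 m
PE = mgh = (32.0009)(5.8)(34.0) = 6310.58 J = 1.508 kcal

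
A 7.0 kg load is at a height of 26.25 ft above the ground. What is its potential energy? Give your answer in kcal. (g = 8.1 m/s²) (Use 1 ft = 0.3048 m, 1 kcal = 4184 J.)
Convert to SI: m = 7.0 kg, h = 8.001 m
PE = mgh = (7.0)(8.1)(8.001) = 453.657 J = 0.1084 kcal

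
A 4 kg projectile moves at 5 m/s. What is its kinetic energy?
KE = ½mv² = ½(4)(5)² = 50.0 J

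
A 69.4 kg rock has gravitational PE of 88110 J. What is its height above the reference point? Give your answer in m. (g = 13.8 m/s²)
h = PE/(mg) = 88110.0/(69.4·13.8) = 92.0 m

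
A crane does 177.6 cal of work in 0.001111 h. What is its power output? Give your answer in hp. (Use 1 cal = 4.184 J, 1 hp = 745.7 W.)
Convert to SI: W = 743.078 J, t = 3.9996 s
P = W/t = 743.078/3.9996 = 185.788 W = 0.2491 hp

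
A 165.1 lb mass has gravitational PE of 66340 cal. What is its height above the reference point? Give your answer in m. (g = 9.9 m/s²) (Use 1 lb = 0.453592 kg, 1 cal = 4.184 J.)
Convert to SI: m = 74.888 kg, PE = 277567 J
h = PE/(mg) = 277567/(74.888·9.9) = 374.4 m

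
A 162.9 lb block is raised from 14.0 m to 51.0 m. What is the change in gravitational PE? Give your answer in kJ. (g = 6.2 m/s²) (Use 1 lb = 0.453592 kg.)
Convert to SI: m = 73.8901 kg, Δh = 37.0 m
ΔPE = mgΔh = (73.8901)(6.2)(37.0) = 16950.4 J = 16.95 kJ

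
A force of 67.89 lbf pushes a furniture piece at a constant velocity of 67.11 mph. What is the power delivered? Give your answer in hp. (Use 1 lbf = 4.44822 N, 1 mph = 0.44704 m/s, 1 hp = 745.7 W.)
Convert to SI: F = 301.99 N, v = 30.0009 m/s
P = Fv = (301.99)(30.0009) = 9059.95 W = 12.15 hp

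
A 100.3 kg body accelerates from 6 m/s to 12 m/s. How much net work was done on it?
W = ΔKE = ½m(v₂² − v₁²) = ½(100.3)(12² − 6²) = 5416.2 J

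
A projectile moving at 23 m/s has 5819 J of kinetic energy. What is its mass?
m = 2·KE/v² = 2·5819/(23)² = 22.0 kg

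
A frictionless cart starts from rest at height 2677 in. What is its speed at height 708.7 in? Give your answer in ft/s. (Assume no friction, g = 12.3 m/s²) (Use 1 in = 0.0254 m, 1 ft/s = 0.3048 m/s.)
Convert to SI: h₁−h₂ = 49.9948 m
mgh₁ = mgh₂ + ½mv² ⇒ v = √(2g(h₁−h₂)) = √(2·12.3·49.9948) = 35.0695 m/s = 115.1 ft/s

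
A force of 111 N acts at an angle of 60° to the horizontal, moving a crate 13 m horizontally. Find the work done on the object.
W = F·d·cosθ = (111)(13)cos(60°) = 721.5 J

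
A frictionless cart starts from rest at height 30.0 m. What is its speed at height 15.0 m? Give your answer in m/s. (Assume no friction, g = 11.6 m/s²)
mgh₁ = mgh₂ + ½mv² ⇒ v = √(2g(h₁−h₂)) = √(2·11.6·15.0) = 18.65 m/s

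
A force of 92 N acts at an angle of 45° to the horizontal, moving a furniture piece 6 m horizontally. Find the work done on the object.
W = F·d·cosθ = (92)(6)cos(45°) = 390.3 J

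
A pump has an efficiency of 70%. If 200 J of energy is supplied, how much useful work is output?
W_out = η·W_in = 0.7·200 = 140.0 J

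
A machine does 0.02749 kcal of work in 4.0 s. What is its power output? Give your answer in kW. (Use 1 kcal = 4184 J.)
Convert to SI: W = 115.018 J, t = 4.0 s
P = W/t = 115.018/4.0 = 28.7545 W = 0.02875 kW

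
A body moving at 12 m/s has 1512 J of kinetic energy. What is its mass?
m = 2·KE/v² = 2·1512/(12)² = 21.0 kg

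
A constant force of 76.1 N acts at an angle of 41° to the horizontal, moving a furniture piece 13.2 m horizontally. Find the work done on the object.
W = F·d·cosθ = (76.1)(13.2)cos(41°) = 758.1 J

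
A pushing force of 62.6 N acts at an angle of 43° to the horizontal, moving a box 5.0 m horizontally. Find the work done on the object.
W = F·d·cosθ = (62.6)(5.0)cos(43°) = 228.9 J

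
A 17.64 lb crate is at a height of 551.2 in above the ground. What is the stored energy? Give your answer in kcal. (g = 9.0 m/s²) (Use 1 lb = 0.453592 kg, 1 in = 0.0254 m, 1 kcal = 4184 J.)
Convert to SI: m = 8.00136 kg, h = 14.0005 m
PE = mgh = (8.00136)(9.0)(14.0005) = 1008.21 J = 0.241 kcal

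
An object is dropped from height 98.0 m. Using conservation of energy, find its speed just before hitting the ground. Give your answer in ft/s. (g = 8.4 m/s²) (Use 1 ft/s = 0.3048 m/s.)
mgh = ½mv² ⇒ v = √(2gh) = √(2·8.4·98.0) = 40.5759 m/s = 133.1 ft/s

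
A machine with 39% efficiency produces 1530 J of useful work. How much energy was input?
W_in = W_out/η = 1530/0.39 = 3923 J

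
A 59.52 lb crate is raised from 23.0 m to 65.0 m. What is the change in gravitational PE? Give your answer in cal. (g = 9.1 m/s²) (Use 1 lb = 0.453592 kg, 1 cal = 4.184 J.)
Convert to SI: m = 26.9978 kg, Δh = 42.0 m
ΔPE = mgΔh = (26.9978)(9.1)(42.0) = 10318.6 J = 2466 cal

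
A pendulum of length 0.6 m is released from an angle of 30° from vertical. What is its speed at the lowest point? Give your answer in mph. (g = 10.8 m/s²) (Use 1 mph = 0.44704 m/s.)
h = L(1 − cosθ) = 0.6(1 − cos30°) = 0.0803848 m
v = √(2gh) = √(2·10.8·0.0803848) = 1.31769 m/s = 2.948 mph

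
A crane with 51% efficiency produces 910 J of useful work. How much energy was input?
W_in = W_out/η = 910/0.51 = 1784 J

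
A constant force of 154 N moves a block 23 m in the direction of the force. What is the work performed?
W = F·d = (154)(23) = 3542 J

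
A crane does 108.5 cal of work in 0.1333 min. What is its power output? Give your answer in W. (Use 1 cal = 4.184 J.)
Convert to SI: W = 453.964 J, t = 7.998 s
P = W/t = 453.964/7.998 = 56.76 W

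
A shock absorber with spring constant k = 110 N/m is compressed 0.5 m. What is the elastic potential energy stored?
PE = ½kx² = ½(110)(0.5)² = 13.75 J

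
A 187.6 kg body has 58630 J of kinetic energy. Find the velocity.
v = √(2·KE/m) = √(2·58630/187.6) = 25.0 m/s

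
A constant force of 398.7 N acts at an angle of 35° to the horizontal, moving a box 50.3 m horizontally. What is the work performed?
W = F·d·cosθ = (398.7)(50.3)cos(35°) = 16430 J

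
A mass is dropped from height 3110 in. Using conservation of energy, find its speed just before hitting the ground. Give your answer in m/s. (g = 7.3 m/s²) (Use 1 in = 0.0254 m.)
Convert to SI: h = 78.994 m
mgh = ½mv² ⇒ v = √(2gh) = √(2·7.3·78.994) = 33.96 m/s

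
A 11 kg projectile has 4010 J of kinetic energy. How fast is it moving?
v = √(2·KE/m) = √(2·4010/11) = 27.0 m/s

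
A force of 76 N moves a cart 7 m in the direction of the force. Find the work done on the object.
W = F·d = (76)(7) = 532.0 J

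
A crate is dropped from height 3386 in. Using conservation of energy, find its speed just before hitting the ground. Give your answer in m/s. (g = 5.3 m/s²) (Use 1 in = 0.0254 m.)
Convert to SI: h = 86.0044 m
mgh = ½mv² ⇒ v = √(2gh) = √(2·5.3·86.0044) = 30.19 m/s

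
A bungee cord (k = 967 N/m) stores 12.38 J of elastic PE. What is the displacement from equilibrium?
x = √(2·PE/k) = √(2·12.38/967) = 0.16 m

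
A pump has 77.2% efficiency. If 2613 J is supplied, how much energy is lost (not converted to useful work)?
W_lost = W_in(1 − η) = 2613·(1 − 0.772) = 595.8 J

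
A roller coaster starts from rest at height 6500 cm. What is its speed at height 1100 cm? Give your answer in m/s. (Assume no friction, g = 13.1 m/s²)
Convert to SI: h₁−h₂ = 54.0 m
mgh₁ = mgh₂ + ½mv² ⇒ v = √(2g(h₁−h₂)) = √(2·13.1·54.0) = 37.61 m/s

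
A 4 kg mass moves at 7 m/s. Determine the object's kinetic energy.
KE = ½mv² = ½(4)(7)² = 98.0 J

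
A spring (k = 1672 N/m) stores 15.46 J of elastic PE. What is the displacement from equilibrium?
x = √(2·PE/k) = √(2·15.46/1672) = 0.136 m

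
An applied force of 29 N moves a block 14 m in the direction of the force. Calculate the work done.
W = F·d = (29)(14) = 406.0 J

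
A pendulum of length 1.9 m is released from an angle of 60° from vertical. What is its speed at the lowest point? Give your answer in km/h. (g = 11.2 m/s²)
h = L(1 − cosθ) = 1.9(1 − cos60°) = 0.95 m
v = √(2gh) = √(2·11.2·0.95) = 4.61303 m/s = 16.61 km/h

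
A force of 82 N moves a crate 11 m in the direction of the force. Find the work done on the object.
W = F·d = (82)(11) = 902.0 J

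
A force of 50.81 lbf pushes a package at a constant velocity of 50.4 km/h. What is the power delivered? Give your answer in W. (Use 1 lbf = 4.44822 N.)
Convert to SI: F = 226.014 N, v = 14.0 m/s
P = Fv = (226.014)(14.0) = 3164 W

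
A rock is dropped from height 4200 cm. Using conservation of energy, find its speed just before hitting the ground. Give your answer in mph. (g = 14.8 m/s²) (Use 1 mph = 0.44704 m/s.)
Convert to SI: h = 42.0 m
mgh = ½mv² ⇒ v = √(2gh) = √(2·14.8·42.0) = 35.259 m/s = 78.87 mph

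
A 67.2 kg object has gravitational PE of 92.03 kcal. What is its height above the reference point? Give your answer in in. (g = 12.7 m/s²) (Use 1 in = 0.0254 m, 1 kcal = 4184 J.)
Convert to SI: m = 67.2 kg, PE = 385054 J
h = PE/(mg) = 385054/(67.2·12.7) = 451.178 m = 17760 in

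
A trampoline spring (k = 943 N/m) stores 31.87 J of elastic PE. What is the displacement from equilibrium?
x = √(2·PE/k) = √(2·31.87/943) = 0.26 m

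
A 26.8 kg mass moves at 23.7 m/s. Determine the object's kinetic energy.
KE = ½mv² = ½(26.8)(23.7)² = 7527 J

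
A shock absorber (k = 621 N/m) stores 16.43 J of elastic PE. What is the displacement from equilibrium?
x = √(2·PE/k) = √(2·16.43/621) = 0.23 m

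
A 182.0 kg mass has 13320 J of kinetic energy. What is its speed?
v = √(2·KE/m) = √(2·13320/182.0) = 12.1 m/s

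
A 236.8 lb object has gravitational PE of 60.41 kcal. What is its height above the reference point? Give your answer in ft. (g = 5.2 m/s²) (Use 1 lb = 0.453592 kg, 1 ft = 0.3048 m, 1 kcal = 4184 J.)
Convert to SI: m = 107.411 kg, PE = 252755 J
h = PE/(mg) = 252755/(107.411·5.2) = 452.533 m = 1485 ft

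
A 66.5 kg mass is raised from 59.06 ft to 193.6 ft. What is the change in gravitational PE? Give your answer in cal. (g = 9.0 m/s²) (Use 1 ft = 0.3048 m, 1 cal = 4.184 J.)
Convert to SI: m = 66.5 kg, Δh = 41.0078 m
ΔPE = mgΔh = (66.5)(9.0)(41.0078) = 24543.2 J = 5866 cal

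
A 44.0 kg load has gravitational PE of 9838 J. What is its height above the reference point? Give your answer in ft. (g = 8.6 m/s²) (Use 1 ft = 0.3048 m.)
h = PE/(mg) = 9838.0/(44.0·8.6) = 25.9989 m = 85.3 ft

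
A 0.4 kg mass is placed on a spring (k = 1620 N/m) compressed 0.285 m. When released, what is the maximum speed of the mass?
½kx² = ½mv² ⇒ v = x√(k/m) = (0.285)√(1620/0.4) = 18.14 m/s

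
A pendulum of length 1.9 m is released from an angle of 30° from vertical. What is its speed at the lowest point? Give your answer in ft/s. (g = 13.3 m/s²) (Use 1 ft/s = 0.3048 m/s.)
h = L(1 − cosθ) = 1.9(1 − cos30°) = 0.254552 m
v = √(2gh) = √(2·13.3·0.254552) = 2.60213 m/s = 8.537 ft/s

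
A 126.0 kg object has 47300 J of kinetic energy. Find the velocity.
v = √(2·KE/m) = √(2·47300/126.0) = 27.4 m/s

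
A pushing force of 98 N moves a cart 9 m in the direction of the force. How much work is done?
W = F·d = (98)(9) = 882.0 J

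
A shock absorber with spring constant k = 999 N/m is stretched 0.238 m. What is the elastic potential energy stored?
PE = ½kx² = ½(999)(0.238)² = 28.29 J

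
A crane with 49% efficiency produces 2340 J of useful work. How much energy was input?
W_in = W_out/η = 2340/0.49 = 4776 J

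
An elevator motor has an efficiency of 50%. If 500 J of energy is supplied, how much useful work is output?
W_out = η·W_in = 0.5·500 = 250.0 J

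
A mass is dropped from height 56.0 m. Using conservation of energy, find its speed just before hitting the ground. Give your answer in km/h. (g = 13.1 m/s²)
mgh = ½mv² ⇒ v = √(2gh) = √(2·13.1·56.0) = 38.304 m/s = 137.9 km/h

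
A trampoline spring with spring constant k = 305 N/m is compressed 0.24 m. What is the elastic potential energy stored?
PE = ½kx² = ½(305)(0.24)² = 8.784 J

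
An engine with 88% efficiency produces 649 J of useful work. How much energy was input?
W_in = W_out/η = 649/0.88 = 737.5 J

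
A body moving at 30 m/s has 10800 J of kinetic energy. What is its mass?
m = 2·KE/v² = 2·10800/(30)² = 24.0 kg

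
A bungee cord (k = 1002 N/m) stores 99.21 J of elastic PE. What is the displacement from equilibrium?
x = √(2·PE/k) = √(2·99.21/1002) = 0.445 m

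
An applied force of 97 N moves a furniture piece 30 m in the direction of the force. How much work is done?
W = F·d = (97)(30) = 2910 J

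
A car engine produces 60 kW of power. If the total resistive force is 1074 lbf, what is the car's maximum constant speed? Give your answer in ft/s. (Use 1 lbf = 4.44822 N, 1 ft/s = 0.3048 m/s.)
Convert to SI: F = 4777.39 N
P = Fv ⇒ v = P/F = 60000 W/4777.39 N = 12.5592 m/s = 41.2 ft/s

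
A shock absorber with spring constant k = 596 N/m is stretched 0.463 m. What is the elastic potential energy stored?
PE = ½kx² = ½(596)(0.463)² = 63.88 J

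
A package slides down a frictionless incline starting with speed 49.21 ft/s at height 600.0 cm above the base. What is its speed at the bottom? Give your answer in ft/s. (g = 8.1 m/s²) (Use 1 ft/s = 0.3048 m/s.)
Convert to SI: v₀ = 14.9992 m/s, h = 6.0 m
½mv₀² + mgh = ½mv² ⇒ v = √(v₀² + 2gh) = √(14.9992² + 2·8.1·6.0) = 17.9493 m/s = 58.89 ft/s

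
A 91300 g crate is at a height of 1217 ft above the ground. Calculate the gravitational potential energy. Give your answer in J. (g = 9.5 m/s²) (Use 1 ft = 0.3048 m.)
Convert to SI: m = 91.3 kg, h = 370.942 m
PE = mgh = (91.3)(9.5)(370.942) = 321700 J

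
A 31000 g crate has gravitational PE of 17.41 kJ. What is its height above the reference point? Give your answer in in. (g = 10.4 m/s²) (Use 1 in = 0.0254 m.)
Convert to SI: m = 31.0 kg, PE = 17410.0 J
h = PE/(mg) = 17410.0/(31.0·10.4) = 54.0012 m = 2126 in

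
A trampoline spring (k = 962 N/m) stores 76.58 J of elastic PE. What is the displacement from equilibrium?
x = √(2·PE/k) = √(2·76.58/962) = 0.399 m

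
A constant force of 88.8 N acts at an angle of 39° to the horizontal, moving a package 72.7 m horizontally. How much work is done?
W = F·d·cosθ = (88.8)(72.7)cos(39°) = 5017 J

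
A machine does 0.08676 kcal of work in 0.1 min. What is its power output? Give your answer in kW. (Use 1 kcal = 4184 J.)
Convert to SI: W = 363.004 J, t = 6.0 s
P = W/t = 363.004/6.0 = 60.5006 W = 0.0605 kW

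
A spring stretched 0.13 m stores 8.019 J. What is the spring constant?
k = 2·PE/x² = 2·8.019/(0.13)² = 949.0 N/m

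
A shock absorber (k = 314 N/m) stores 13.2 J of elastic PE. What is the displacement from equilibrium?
x = √(2·PE/k) = √(2·13.2/314) = 0.29 m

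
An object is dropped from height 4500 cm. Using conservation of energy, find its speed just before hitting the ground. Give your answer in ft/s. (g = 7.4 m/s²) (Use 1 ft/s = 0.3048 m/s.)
Convert to SI: h = 45.0 m
mgh = ½mv² ⇒ v = √(2gh) = √(2·7.4·45.0) = 25.807 m/s = 84.67 ft/s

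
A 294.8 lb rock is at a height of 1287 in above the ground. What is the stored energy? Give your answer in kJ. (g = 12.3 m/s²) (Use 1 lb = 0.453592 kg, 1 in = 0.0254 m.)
Convert to SI: m = 133.719 kg, h = 32.6898 m
PE = mgh = (133.719)(12.3)(32.6898) = 53766.3 J = 53.77 kJ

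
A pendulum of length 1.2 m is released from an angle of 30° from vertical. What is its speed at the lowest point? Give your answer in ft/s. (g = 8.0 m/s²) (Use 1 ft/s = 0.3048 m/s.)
h = L(1 − cosθ) = 1.2(1 − cos30°) = 0.16077 m
v = √(2gh) = √(2·8.0·0.16077) = 1.60384 m/s = 5.262 ft/s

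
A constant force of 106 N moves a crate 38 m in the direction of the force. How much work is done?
W = F·d = (106)(38) = 4028 J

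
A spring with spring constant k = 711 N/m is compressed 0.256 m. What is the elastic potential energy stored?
PE = ½kx² = ½(711)(0.256)² = 23.3 J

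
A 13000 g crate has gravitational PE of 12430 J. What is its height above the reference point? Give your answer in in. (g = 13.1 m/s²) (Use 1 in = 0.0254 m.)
Convert to SI: m = 13.0 kg, PE = 12430.0 J
h = PE/(mg) = 12430.0/(13.0·13.1) = 72.9888 m = 2874 in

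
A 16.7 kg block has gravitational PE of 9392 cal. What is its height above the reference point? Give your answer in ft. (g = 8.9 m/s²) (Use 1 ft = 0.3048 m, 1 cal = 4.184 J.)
Convert to SI: m = 16.7 kg, PE = 39296.1 J
h = PE/(mg) = 39296.1/(16.7·8.9) = 264.389 m = 867.4 ft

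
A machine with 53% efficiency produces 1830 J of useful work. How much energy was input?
W_in = W_out/η = 1830/0.53 = 3453 J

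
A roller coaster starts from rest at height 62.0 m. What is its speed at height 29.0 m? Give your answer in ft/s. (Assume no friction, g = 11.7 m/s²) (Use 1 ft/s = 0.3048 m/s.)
mgh₁ = mgh₂ + ½mv² ⇒ v = √(2g(h₁−h₂)) = √(2·11.7·33.0) = 27.7885 m/s = 91.17 ft/s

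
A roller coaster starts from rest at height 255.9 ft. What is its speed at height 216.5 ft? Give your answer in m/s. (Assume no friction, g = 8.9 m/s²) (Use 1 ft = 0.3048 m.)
Convert to SI: h₁−h₂ = 12.0091 m
mgh₁ = mgh₂ + ½mv² ⇒ v = √(2g(h₁−h₂)) = √(2·8.9·12.0091) = 14.62 m/s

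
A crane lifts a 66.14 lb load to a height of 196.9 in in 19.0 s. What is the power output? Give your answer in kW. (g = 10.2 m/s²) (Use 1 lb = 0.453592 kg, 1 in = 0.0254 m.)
Convert to SI: m = 30.0006 kg, h = 5.00126 m, t = 19.0 s
P = mgh/t = (30.0006)(10.2)(5.00126)/19.0 = 80.5482 W = 0.08055 kW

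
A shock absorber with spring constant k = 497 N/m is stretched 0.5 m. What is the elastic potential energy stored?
PE = ½kx² = ½(497)(0.5)² = 62.13 J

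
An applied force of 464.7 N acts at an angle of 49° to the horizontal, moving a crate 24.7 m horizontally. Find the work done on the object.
W = F·d·cosθ = (464.7)(24.7)cos(49°) = 7530 J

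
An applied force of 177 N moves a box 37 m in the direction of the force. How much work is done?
W = F·d = (177)(37) = 6549 J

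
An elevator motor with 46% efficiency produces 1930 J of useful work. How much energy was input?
W_in = W_out/η = 1930/0.46 = 4196 J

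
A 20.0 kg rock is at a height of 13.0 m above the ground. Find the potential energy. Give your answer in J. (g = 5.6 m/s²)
PE = mgh = (20.0)(5.6)(13.0) = 1456 J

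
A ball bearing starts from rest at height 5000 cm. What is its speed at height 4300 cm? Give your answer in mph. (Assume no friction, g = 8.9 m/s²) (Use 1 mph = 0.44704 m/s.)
Convert to SI: h₁−h₂ = 7.0 m
mgh₁ = mgh₂ + ½mv² ⇒ v = √(2g(h₁−h₂)) = √(2·8.9·7.0) = 11.1624 m/s = 24.97 mph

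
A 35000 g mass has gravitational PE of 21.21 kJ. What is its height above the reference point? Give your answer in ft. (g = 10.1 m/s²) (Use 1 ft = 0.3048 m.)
Convert to SI: m = 35.0 kg, PE = 21210.0 J
h = PE/(mg) = 21210.0/(35.0·10.1) = 60.0 m = 196.9 ft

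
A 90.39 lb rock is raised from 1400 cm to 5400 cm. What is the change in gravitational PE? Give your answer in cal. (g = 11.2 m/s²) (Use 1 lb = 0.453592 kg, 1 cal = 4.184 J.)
Convert to SI: m = 41.0002 kg, Δh = 40.0 m
ΔPE = mgΔh = (41.0002)(11.2)(40.0) = 18368.1 J = 4390 cal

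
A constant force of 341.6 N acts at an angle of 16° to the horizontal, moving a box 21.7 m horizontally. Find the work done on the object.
W = F·d·cosθ = (341.6)(21.7)cos(16°) = 7126 J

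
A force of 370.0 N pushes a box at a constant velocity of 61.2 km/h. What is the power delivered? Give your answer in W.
Convert to SI: F = 370.0 N, v = 17.0 m/s
P = Fv = (370.0)(17.0) = 6290 W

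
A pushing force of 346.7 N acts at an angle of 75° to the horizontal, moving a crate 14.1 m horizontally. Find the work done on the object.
W = F·d·cosθ = (346.7)(14.1)cos(75°) = 1265 J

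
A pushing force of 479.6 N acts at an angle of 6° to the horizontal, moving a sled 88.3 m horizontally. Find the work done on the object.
W = F·d·cosθ = (479.6)(88.3)cos(6°) = 42120 J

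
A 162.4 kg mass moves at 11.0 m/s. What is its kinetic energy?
KE = ½mv² = ½(162.4)(11.0)² = 9825 J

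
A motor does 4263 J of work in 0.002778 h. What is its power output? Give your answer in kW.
Convert to SI: W = 4263.0 J, t = 10.0008 s
P = W/t = 4263.0/10.0008 = 426.266 W = 0.4263 kW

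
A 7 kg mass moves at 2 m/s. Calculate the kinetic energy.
KE = ½mv² = ½(7)(2)² = 14.0 J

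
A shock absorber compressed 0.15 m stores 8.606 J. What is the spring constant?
k = 2·PE/x² = 2·8.606/(0.15)² = 765.0 N/m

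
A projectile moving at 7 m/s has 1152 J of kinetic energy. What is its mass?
m = 2·KE/v² = 2·1152/(7)² = 47.02 kg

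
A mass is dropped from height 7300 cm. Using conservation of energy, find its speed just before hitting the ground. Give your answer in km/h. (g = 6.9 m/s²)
Convert to SI: h = 73.0 m
mgh = ½mv² ⇒ v = √(2gh) = √(2·6.9·73.0) = 31.7396 m/s = 114.3 km/h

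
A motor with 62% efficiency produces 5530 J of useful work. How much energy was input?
W_in = W_out/η = 5530/0.62 = 8919 J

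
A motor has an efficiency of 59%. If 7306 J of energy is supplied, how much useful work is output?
W_out = η·W_in = 0.59·7306 = 4310.54 J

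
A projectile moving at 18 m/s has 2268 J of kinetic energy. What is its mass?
m = 2·KE/v² = 2·2268/(18)² = 14.0 kg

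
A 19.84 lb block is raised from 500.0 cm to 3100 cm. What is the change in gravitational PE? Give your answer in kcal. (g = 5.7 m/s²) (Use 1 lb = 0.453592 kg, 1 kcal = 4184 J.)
Convert to SI: m = 8.99927 kg, Δh = 26.0 m
ΔPE = mgΔh = (8.99927)(5.7)(26.0) = 1333.69 J = 0.3188 kcal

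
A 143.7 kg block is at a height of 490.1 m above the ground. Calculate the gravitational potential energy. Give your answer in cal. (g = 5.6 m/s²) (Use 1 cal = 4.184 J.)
PE = mgh = (143.7)(5.6)(490.1) = 394393 J = 94260 cal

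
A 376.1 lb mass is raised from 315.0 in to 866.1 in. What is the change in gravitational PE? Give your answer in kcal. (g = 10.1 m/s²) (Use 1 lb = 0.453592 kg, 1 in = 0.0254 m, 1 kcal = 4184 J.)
Convert to SI: m = 170.596 kg, Δh = 13.9979 m
ΔPE = mgΔh = (170.596)(10.1)(13.9979) = 24118.7 J = 5.765 kcal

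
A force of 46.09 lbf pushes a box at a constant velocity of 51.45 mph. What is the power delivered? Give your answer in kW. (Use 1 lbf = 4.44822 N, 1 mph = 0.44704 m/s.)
Convert to SI: F = 205.018 N, v = 23.0002 m/s
P = Fv = (205.018)(23.0002) = 4715.47 W = 4.715 kW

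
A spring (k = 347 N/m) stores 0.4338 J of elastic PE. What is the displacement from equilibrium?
x = √(2·PE/k) = √(2·0.4338/347) = 0.05 m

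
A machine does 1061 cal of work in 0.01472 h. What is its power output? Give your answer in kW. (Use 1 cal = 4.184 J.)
Convert to SI: W = 4439.22 J, t = 52.992 s
P = W/t = 4439.22/52.992 = 83.7716 W = 0.08377 kW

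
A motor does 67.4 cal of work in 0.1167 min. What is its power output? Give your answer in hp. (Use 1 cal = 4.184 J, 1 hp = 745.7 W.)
Convert to SI: W = 282.002 J, t = 7.002 s
P = W/t = 282.002/7.002 = 40.2744 W = 0.05401 hp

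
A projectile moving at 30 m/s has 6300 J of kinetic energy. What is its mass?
m = 2·KE/v² = 2·6300/(30)² = 14.0 kg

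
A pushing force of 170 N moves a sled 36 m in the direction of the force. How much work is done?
W = F·d = (170)(36) = 6120 J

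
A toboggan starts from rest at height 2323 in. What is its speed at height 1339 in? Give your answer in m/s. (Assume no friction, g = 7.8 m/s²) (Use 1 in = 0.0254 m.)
Convert to SI: h₁−h₂ = 24.9936 m
mgh₁ = mgh₂ + ½mv² ⇒ v = √(2g(h₁−h₂)) = √(2·7.8·24.9936) = 19.75 m/s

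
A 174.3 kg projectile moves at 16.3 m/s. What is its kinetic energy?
KE = ½mv² = ½(174.3)(16.3)² = 23150 J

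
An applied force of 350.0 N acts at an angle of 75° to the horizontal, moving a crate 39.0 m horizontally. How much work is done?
W = F·d·cosθ = (350.0)(39.0)cos(75°) = 3533 J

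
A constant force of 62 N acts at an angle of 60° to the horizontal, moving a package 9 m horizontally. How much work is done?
W = F·d·cosθ = (62)(9)cos(60°) = 279.0 J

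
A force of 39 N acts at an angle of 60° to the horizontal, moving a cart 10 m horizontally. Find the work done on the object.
W = F·d·cosθ = (39)(10)cos(60°) = 195.0 J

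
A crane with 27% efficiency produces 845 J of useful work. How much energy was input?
W_in = W_out/η = 845/0.27 = 3130 J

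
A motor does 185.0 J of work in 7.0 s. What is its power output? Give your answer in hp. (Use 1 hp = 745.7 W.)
P = W/t = 185.0/7.0 = 26.4286 W = 0.03544 hp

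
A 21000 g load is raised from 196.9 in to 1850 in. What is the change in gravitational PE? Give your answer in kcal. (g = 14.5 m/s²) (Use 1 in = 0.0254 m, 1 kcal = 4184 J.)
Convert to SI: m = 21.0 kg, Δh = 41.9887 m
ΔPE = mgΔh = (21.0)(14.5)(41.9887) = 12785.6 J = 3.056 kcal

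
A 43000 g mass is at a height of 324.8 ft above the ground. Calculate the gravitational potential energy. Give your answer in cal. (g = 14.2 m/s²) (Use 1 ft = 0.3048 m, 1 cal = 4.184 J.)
Convert to SI: m = 43.0 kg, h = 98.999 m
PE = mgh = (43.0)(14.2)(98.999) = 60448.8 J = 14450 cal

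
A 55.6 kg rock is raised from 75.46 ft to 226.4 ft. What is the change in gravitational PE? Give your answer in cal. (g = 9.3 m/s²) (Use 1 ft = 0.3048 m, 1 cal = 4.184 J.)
Convert to SI: m = 55.6 kg, Δh = 46.0065 m
ΔPE = mgΔh = (55.6)(9.3)(46.0065) = 23789.0 J = 5686 cal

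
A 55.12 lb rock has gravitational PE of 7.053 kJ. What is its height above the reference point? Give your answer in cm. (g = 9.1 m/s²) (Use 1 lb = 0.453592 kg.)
Convert to SI: m = 25.002 kg, PE = 7053.0 J
h = PE/(mg) = 7053.0/(25.002·9.1) = 30.9997 m = 3100 cm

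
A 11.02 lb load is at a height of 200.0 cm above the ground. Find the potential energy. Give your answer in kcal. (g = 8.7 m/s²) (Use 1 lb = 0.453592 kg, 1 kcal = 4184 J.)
Convert to SI: m = 4.99858 kg, h = 2.0 m
PE = mgh = (4.99858)(8.7)(2.0) = 86.9754 J = 0.02079 kcal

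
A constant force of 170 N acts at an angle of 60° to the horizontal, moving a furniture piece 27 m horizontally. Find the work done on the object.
W = F·d·cosθ = (170)(27)cos(60°) = 2295 J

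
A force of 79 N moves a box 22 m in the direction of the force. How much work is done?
W = F·d = (79)(22) = 1738 J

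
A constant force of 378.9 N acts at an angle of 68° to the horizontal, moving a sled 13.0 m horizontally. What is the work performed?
W = F·d·cosθ = (378.9)(13.0)cos(68°) = 1845 J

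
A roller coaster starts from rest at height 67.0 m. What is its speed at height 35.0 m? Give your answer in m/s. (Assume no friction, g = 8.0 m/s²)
mgh₁ = mgh₂ + ½mv² ⇒ v = √(2g(h₁−h₂)) = √(2·8.0·32.0) = 22.63 m/s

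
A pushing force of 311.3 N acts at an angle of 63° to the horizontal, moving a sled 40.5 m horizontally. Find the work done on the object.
W = F·d·cosθ = (311.3)(40.5)cos(63°) = 5724 J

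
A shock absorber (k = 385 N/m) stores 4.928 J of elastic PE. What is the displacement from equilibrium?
x = √(2·PE/k) = √(2·4.928/385) = 0.16 m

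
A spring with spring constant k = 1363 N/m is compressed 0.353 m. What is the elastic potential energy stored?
PE = ½kx² = ½(1363)(0.353)² = 84.92 J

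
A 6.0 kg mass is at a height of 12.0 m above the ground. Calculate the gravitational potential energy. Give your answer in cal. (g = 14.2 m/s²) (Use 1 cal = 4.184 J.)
PE = mgh = (6.0)(14.2)(12.0) = 1022.4 J = 244.4 cal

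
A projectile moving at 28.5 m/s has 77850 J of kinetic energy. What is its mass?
m = 2·KE/v² = 2·77850/(28.5)² = 191.7 kg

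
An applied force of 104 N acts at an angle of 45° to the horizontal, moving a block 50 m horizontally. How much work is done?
W = F·d·cosθ = (104)(50)cos(45°) = 3677 J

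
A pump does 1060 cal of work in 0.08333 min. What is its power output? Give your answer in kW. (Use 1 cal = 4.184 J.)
Convert to SI: W = 4435.04 J, t = 4.9998 s
P = W/t = 4435.04/4.9998 = 887.043 W = 0.887 kW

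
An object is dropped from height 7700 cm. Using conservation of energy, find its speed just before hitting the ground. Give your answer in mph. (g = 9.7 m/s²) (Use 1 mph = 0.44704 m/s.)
Convert to SI: h = 77.0 m
mgh = ½mv² ⇒ v = √(2gh) = √(2·9.7·77.0) = 38.6497 m/s = 86.46 mph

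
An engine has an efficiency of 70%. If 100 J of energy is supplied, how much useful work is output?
W_out = η·W_in = 0.7·100 = 70.0 J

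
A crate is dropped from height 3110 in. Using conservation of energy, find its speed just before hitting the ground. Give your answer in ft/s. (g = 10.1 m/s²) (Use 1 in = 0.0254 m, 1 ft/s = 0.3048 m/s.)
Convert to SI: h = 78.994 m
mgh = ½mv² ⇒ v = √(2gh) = √(2·10.1·78.994) = 39.9459 m/s = 131.1 ft/s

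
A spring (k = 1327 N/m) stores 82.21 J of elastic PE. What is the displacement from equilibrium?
x = √(2·PE/k) = √(2·82.21/1327) = 0.352 m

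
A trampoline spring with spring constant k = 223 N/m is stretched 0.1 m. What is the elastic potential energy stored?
PE = ½kx² = ½(223)(0.1)² = 1.115 J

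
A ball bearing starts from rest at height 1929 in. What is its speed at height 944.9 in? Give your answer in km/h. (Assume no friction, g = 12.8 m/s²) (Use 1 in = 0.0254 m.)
Convert to SI: h₁−h₂ = 24.9961 m
mgh₁ = mgh₂ + ½mv² ⇒ v = √(2g(h₁−h₂)) = √(2·12.8·24.9961) = 25.2963 m/s = 91.07 km/h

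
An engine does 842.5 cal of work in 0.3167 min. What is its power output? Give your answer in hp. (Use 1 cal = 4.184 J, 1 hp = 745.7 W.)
Convert to SI: W = 3525.02 J, t = 19.002 s
P = W/t = 3525.02/19.002 = 185.508 W = 0.2488 hp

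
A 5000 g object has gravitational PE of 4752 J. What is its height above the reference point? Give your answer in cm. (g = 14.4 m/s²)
Convert to SI: m = 5.0 kg, PE = 4752.0 J
h = PE/(mg) = 4752.0/(5.0·14.4) = 66.0 m = 6600 cm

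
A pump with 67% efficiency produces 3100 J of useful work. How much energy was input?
W_in = W_out/η = 3100/0.67 = 4627 J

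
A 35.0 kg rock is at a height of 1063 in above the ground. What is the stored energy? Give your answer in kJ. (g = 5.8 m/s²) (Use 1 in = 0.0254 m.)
Convert to SI: m = 35.0 kg, h = 27.0002 m
PE = mgh = (35.0)(5.8)(27.0002) = 5481.04 J = 5.481 kJ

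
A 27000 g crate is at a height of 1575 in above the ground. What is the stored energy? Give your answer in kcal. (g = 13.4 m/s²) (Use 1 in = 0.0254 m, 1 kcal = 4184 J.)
Convert to SI: m = 27.0 kg, h = 40.005 m
PE = mgh = (27.0)(13.4)(40.005) = 14473.8 J = 3.459 kcal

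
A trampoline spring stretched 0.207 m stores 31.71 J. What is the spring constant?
k = 2·PE/x² = 2·31.71/(0.207)² = 1480 N/m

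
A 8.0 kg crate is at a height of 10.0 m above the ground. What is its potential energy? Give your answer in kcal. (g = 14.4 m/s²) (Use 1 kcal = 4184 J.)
PE = mgh = (8.0)(14.4)(10.0) = 1152.0 J = 0.2753 kcal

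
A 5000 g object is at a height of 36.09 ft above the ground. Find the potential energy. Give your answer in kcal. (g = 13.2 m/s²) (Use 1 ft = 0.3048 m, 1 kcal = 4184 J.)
Convert to SI: m = 5.0 kg, h = 11.0002 m
PE = mgh = (5.0)(13.2)(11.0002) = 726.015 J = 0.1735 kcal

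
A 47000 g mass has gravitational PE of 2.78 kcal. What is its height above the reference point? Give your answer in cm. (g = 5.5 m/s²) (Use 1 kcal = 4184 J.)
Convert to SI: m = 47.0 kg, PE = 11631.5 J
h = PE/(mg) = 11631.5/(47.0·5.5) = 44.9962 m = 4500 cm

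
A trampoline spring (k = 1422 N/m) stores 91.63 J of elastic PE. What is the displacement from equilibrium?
x = √(2·PE/k) = √(2·91.63/1422) = 0.359 m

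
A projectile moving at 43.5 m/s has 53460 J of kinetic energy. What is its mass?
m = 2·KE/v² = 2·53460/(43.5)² = 56.5 kg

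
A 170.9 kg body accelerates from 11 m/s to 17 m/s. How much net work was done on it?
W = ΔKE = ½m(v₂² − v₁²) = ½(170.9)(17² − 11²) = 14355.6 J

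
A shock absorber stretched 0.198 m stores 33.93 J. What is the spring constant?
k = 2·PE/x² = 2·33.93/(0.198)² = 1731 N/m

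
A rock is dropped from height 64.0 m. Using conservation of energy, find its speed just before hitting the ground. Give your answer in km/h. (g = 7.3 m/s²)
mgh = ½mv² ⇒ v = √(2gh) = √(2·7.3·64.0) = 30.568 m/s = 110.0 km/h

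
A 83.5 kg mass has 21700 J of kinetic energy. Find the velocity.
v = √(2·KE/m) = √(2·21700/83.5) = 22.8 m/s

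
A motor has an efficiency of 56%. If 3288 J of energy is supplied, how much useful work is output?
W_out = η·W_in = 0.56·3288 = 1841.28 J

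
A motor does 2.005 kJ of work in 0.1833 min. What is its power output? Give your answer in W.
Convert to SI: W = 2005.0 J, t = 10.998 s
P = W/t = 2005.0/10.998 = 182.3 W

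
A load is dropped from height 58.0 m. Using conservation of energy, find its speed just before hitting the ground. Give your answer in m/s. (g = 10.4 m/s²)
mgh = ½mv² ⇒ v = √(2gh) = √(2·10.4·58.0) = 34.73 m/s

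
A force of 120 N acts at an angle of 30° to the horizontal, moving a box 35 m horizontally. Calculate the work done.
W = F·d·cosθ = (120)(35)cos(30°) = 3637 J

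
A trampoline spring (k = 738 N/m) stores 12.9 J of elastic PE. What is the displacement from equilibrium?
x = √(2·PE/k) = √(2·12.9/738) = 0.187 m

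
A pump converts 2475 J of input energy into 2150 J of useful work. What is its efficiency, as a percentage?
η = W_out/W_in = 2150/2475 = 86.87%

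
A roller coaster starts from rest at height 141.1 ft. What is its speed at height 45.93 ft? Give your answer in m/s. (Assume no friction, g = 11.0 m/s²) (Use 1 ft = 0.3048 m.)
Convert to SI: h₁−h₂ = 29.0078 m
mgh₁ = mgh₂ + ½mv² ⇒ v = √(2g(h₁−h₂)) = √(2·11.0·29.0078) = 25.26 m/s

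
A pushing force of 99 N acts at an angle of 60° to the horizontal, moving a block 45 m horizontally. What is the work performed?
W = F·d·cosθ = (99)(45)cos(60°) = 2228 J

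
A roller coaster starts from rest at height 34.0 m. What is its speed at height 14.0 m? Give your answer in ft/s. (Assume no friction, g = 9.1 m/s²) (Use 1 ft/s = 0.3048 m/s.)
mgh₁ = mgh₂ + ½mv² ⇒ v = √(2g(h₁−h₂)) = √(2·9.1·20.0) = 19.0788 m/s = 62.59 ft/s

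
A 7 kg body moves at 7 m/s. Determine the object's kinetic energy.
KE = ½mv² = ½(7)(7)² = 171.5 J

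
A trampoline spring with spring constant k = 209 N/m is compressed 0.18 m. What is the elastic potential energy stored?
PE = ½kx² = ½(209)(0.18)² = 3.386 J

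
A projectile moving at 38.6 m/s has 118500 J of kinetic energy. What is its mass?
m = 2·KE/v² = 2·118500/(38.6)² = 159.1 kg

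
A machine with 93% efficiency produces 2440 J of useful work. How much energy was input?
W_in = W_out/η = 2440/0.93 = 2624 J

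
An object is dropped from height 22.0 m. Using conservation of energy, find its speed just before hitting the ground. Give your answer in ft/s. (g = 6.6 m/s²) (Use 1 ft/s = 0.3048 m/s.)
mgh = ½mv² ⇒ v = √(2gh) = √(2·6.6·22.0) = 17.0411 m/s = 55.91 ft/s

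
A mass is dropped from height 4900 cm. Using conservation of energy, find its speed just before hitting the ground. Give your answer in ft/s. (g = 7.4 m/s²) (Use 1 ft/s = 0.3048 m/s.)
Convert to SI: h = 49.0 m
mgh = ½mv² ⇒ v = √(2gh) = √(2·7.4·49.0) = 26.9295 m/s = 88.35 ft/s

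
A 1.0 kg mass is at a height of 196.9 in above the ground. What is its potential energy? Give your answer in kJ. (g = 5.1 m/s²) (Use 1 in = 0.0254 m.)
Convert to SI: m = 1.0 kg, h = 5.00126 m
PE = mgh = (1.0)(5.1)(5.00126) = 25.5064 J = 0.02551 kJ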